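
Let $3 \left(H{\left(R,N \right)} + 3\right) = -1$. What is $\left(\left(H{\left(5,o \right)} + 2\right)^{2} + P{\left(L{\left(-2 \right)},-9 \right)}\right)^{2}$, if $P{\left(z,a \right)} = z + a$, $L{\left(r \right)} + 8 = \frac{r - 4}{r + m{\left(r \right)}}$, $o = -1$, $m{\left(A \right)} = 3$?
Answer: $\frac{36481}{81} \approx 450.38$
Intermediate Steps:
$L{\left(r \right)} = -8 + \frac{-4 + r}{3 + r}$ ($L{\left(r \right)} = -8 + \frac{r - 4}{r + 3} = -8 + \frac{-4 + r}{3 + r}$)
$H{\left(R,N \right)} = - \frac{10}{3}$ ($H{\left(R,N \right)} = -3 + \frac{1}{3} \left(-1\right) = -3 - \frac{1}{3} = - \frac{10}{3}$)
$P{\left(z,a \right)} = a + z$
$\left(\left(H{\left(5,o \right)} + 2\right)^{2} + P{\left(L{\left(-2 \right)},-9 \right)}\right)^{2} = \left(\left(- \frac{10}{3} + 2\right)^{2} + \left(-9 + \frac{7 \left(-4 - -2\right)}{3 - 2}\right)\right)^{2} = \left(\left(- \frac{4}{3}\right)^{2} + \left(-9 + \frac{7 \left(-4 + 2\right)}{1}\right)\right)^{2} = \left(\frac{16}{9} + \left(-9 + 7 \cdot 1 \left(-2\right)\right)\right)^{2} = \left(\frac{16}{9} - 23\right)^{2} = \left(- \frac{191}{9}\right)^{2} = \frac{36481}{81}$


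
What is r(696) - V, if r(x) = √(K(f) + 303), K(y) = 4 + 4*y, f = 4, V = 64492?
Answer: -64492 + √323 ≈ -64474.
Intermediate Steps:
r(x) = √323 (r(x) = √((4 + 4*4) + 303) = √((4 + 16) + 303) = √(20 + 303) = √323)
r(696) - V = √323 - 1*64492 = √323 - 64492 = -64492 + √323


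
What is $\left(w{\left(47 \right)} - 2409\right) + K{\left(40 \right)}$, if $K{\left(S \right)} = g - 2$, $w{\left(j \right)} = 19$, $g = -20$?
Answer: $-2412$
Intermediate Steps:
$K{\left(S \right)} = -22$ ($K{\left(S \right)} = -20 - 2 = -22$)
$\left(w{\left(47 \right)} - 2409\right) + K{\left(40 \right)} = \left(19 - 2409\right) - 22 = -2390 - 22 = -2412$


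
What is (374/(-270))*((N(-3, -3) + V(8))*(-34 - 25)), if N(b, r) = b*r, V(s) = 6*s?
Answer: 209627/45 ≈ 4658.4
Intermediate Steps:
(374/(-270))*((N(-3, -3) + V(8))*(-34 - 25)) = (374/(-270))*((-3*(-3) + 6*8)*(-34 - 25)) = (374*(-1/270))*((9 + 48)*(-59)) = -3553*(-59)/45 = -187/135*(-3363) = 209627/45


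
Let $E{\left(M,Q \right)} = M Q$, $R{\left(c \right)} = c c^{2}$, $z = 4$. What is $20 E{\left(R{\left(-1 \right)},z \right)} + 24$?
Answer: $-56$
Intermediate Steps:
$R{\left(c \right)} = c^{3}$
$20 E{\left(R{\left(-1 \right)},z \right)} + 24 = 20 \left(-1\right)^{3} \cdot 4 + 24 = 20 \left(\left(-1\right) 4\right) + 24 = 20 \left(-4\right) + 24 = -80 + 24 = -56$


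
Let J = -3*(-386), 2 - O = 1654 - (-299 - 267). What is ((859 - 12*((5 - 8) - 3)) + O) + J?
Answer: -129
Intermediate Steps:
O = -2218 (O = 2 - (1654 - (-299 - 267)) = 2 - (1654 - 1*(-566)) = 2 - (1654 + 566) = 2 - 1*2220 = 2 - 2220 = -2218)
J = 1158
((859 - 12*((5 - 8) - 3)) + O) + J = ((859 - 12*((5 - 8) - 3)) - 2218) + 1158 = ((859 - 12*(-3 - 3)) - 2218) + 1158 = ((859 - 12*(-6)) - 2218) + 1158 = ((859 - 1*(-72)) - 2218) + 1158 = ((859 + 72) - 2218) + 1158 = (931 - 2218) + 1158 = -1287 + 1158 = -129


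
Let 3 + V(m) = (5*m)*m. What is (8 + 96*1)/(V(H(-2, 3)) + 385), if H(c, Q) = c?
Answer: 52/201 ≈ 0.25871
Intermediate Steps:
V(m) = -3 + 5*m² (V(m) = -3 + (5*m)*m = -3 + 5*m²)
(8 + 96*1)/(V(H(-2, 3)) + 385) = (8 + 96*1)/((-3 + 5*(-2)²) + 385) = (8 + 96)/((-3 + 5*4) + 385) = 104/((-3 + 20) + 385) = 104/(17 + 385) = 104/402 = 104*(1/402) = 52/201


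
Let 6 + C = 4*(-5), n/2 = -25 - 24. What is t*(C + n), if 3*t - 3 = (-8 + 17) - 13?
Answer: 124/3 ≈ 41.333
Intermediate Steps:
n = -98 (n = 2*(-25 - 24) = 2*(-49) = -98)
t = -⅓ (t = 1 + ((-8 + 17) - 13)/3 = 1 + (9 - 13)/3 = 1 + (⅓)*(-4) = 1 - 4/3 = -⅓ ≈ -0.33333)
C = -26 (C = -6 + 4*(-5) = -6 - 20 = -26)
t*(C + n) = -(-26 - 98)/3 = -⅓*(-124) = 124/3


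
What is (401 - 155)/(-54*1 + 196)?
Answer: 123/71 ≈ 1.7324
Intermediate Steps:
(401 - 155)/(-54*1 + 196) = 246/(-54 + 196) = 246/142 = 246*(1/142) = 123/71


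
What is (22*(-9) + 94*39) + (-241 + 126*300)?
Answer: 41027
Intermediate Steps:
(22*(-9) + 94*39) + (-241 + 126*300) = (-198 + 3666) + (-241 + 37800) = 3468 + 37559 = 41027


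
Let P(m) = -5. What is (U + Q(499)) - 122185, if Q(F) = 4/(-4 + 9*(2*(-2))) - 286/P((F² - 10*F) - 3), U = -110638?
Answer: -2327659/10 ≈ -2.3277e+5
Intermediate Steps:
Q(F) = 571/10 (Q(F) = 4/(-4 + 9*(2*(-2))) - 286/(-5) = 4/(-4 + 9*(-4)) - 286*(-⅕) = 4/(-4 - 36) + 286/5 = 4/(-40) + 286/5 = 4*(-1/40) + 286/5 = -⅒ + 286/5 = 571/10)
(U + Q(499)) - 122185 = (-110638 + 571/10) - 122185 = -1105809/10 - 122185 = -2327659/10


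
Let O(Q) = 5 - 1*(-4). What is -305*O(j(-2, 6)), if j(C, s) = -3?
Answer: -2745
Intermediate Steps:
O(Q) = 9 (O(Q) = 5 + 4 = 9)
-305*O(j(-2, 6)) = -305*9 = -2745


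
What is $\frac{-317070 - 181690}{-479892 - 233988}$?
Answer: $\frac{12469}{17847} \approx 0.69866$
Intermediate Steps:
$\frac{-317070 - 181690}{-479892 - 233988} = - \frac{498760}{-713880} = \left(-498760\right) \left(- \frac{1}{713880}\right) = \frac{12469}{17847}$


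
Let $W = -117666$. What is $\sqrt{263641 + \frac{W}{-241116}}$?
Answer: $\frac{\sqrt{425758487091682}}{40186} \approx 513.46$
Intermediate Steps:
$\sqrt{263641 + \frac{W}{-241116}} = \sqrt{263641 - \frac{117666}{-241116}} = \sqrt{263641 - - \frac{19611}{40186}} = \sqrt{263641 + \frac{19611}{40186}} = \sqrt{\frac{10594696837}{40186}} = \frac{\sqrt{425758487091682}}{40186}$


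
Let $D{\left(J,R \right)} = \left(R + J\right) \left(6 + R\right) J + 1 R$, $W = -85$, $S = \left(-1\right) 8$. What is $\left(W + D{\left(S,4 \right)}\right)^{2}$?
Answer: $57121$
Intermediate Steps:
$S = -8$
$D{\left(J,R \right)} = R + J \left(6 + R\right) \left(J + R\right)$ ($D{\left(J,R \right)} = \left(J + R\right) \left(6 + R\right) J + R = \left(6 + R\right) \left(J + R\right) J + R = J \left(6 + R\right) \left(J + R\right) + R = R + J \left(6 + R\right) \left(J + R\right)$)
$\left(W + D{\left(S,4 \right)}\right)^{2} = \left(-85 + \left(4 + 6 \left(-8\right)^{2} - 8 \cdot 4^{2} + 4 \left(-8\right)^{2} + 6 \left(-8\right) 4\right)\right)^{2} = \left(-85 + \left(4 + 6 \cdot 64 - 128 + 4 \cdot 64 - 192\right)\right)^{2} = \left(-85 + \left(4 + 384 - 128 + 256 - 192\right)\right)^{2} = \left(-85 + 324\right)^{2} = 239^{2} = 57121$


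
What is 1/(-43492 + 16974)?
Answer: -1/26518 ≈ -3.7710e-5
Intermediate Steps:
1/(-43492 + 16974) = 1/(-26518) = -1/26518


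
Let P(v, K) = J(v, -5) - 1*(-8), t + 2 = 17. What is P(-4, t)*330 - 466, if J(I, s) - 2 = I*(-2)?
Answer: 5474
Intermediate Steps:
J(I, s) = 2 - 2*I (J(I, s) = 2 + I*(-2) = 2 - 2*I)
t = 15 (t = -2 + 17 = 15)
P(v, K) = 10 - 2*v (P(v, K) = (2 - 2*v) - 1*(-8) = (2 - 2*v) + 8 = 10 - 2*v)
P(-4, t)*330 - 466 = (10 - 2*(-4))*330 - 466 = (10 + 8)*330 - 466 = 18*330 - 466 = 5940 - 466 = 5474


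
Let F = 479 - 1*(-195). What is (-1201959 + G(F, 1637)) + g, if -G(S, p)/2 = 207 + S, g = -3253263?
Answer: -4456984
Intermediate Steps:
F = 674 (F = 479 + 195 = 674)
G(S, p) = -414 - 2*S (G(S, p) = -2*(207 + S) = -414 - 2*S)
(-1201959 + G(F, 1637)) + g = (-1201959 + (-414 - 2*674)) - 3253263 = (-1201959 + (-414 - 1348)) - 3253263 = (-1201959 - 1762) - 3253263 = -1203721 - 3253263 = -4456984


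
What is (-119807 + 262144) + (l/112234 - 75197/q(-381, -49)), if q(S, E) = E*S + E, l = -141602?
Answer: 148722185343311/1044898540 ≈ 1.4233e+5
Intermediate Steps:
q(S, E) = E + E*S
(-119807 + 262144) + (l/112234 - 75197/q(-381, -49)) = (-119807 + 262144) + (-141602/112234 - 75197*(-1/(49*(1 - 381)))) = 142337 + (-141602*1/112234 - 75197/((-49*(-380)))) = 142337 + (-70801/56117 - 75197/18620) = 142337 - 5538144669/1044898540 = 148722185343311/1044898540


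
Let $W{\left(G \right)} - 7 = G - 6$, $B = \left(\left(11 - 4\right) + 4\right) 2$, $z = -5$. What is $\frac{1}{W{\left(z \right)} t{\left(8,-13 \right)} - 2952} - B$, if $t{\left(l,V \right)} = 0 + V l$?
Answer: $- \frac{55793}{2536} \approx -22.0$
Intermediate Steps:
$t{\left(l,V \right)} = V l$
$B = 22$ ($B = \left(\left(11 - 4\right) + 4\right) 2 = \left(7 + 4\right) 2 = 11 \cdot 2 = 22$)
$W{\left(G \right)} = 1 + G$ ($W{\left(G \right)} = 7 + \left(G - 6\right) = 7 + \left(-6 + G\right) = 1 + G$)
$\frac{1}{W{\left(z \right)} t{\left(8,-13 \right)} - 2952} - B = \frac{1}{\left(1 - 5\right) \left(\left(-13\right) 8\right) - 2952} - 22 = \frac{1}{\left(-4\right) \left(-104\right) - 2952} - 22 = \frac{1}{416 - 2952} - 22 = \frac{1}{-2536} - 22 = - \frac{1}{2536} - 22 = - \frac{55793}{2536}$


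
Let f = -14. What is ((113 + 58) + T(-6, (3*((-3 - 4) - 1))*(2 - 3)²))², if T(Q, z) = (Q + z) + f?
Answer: 16129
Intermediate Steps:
T(Q, z) = -14 + Q + z (T(Q, z) = (Q + z) - 14 = -14 + Q + z)
((113 + 58) + T(-6, (3*((-3 - 4) - 1))*(2 - 3)²))² = ((113 + 58) + (-14 - 6 + (3*((-3 - 4) - 1))*(2 - 3)²))² = (171 + (-14 - 6 + (3*(-7 - 1))*(-1)²))² = (171 + (-14 - 6 + (3*(-8))*1))² = (171 + (-14 - 6 - 24*1))² = (171 + (-14 - 6 - 24))² = (171 - 44)² = 127² = 16129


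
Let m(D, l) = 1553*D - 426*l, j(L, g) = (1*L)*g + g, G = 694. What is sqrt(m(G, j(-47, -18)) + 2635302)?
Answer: 2*sqrt(840089) ≈ 1833.1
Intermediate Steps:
j(L, g) = g + L*g (j(L, g) = L*g + g = g + L*g)
m(D, l) = -426*l + 1553*D
sqrt(m(G, j(-47, -18)) + 2635302) = sqrt((-(-7668)*(1 - 47) + 1553*694) + 2635302) = sqrt((-(-7668)*(-46) + 1077782) + 2635302) = sqrt((-426*828 + 1077782) + 2635302) = sqrt((-352728 + 1077782) + 2635302) = sqrt(725054 + 2635302) = sqrt(3360356) = 2*sqrt(840089)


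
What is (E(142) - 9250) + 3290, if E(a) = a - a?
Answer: -5960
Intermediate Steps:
E(a) = 0
(E(142) - 9250) + 3290 = (0 - 9250) + 3290 = -9250 + 3290 = -5960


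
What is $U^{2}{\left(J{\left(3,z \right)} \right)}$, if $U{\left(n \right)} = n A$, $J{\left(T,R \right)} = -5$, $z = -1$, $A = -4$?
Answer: $400$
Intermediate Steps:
$U{\left(n \right)} = - 4 n$ ($U{\left(n \right)} = n \left(-4\right) = - 4 n$)
$U^{2}{\left(J{\left(3,z \right)} \right)} = \left(\left(-4\right) \left(-5\right)\right)^{2} = 20^{2} = 400$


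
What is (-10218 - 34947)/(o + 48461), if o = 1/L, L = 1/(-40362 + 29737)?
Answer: -15055/12612 ≈ -1.1937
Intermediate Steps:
L = -1/10625 (L = 1/(-10625) = -1/10625 ≈ -9.4118e-5)
o = -10625 (o = 1/(-1/10625) = -10625)
(-10218 - 34947)/(o + 48461) = (-10218 - 34947)/(-10625 + 48461) = -45165/37836 = -45165*1/37836 = -15055/12612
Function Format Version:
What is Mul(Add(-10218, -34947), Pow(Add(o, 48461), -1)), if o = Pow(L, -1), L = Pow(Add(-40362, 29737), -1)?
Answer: Rational(-15055, 12612) ≈ -1.1937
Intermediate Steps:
L = Rational(-1, 10625) (L = Pow(-10625, -1) = Rational(-1, 10625) ≈ -9.4118e-5)
o = -10625 (o = Pow(Rational(-1, 10625), -1) = -10625)
Mul(Add(-10218, -34947), Pow(Add(o, 48461), -1)) = Mul(Add(-10218, -34947), Pow(Add(-10625, 48461), -1)) = Mul(-45165, Pow(37836, -1)) = Mul(-45165, Rational(1, 37836)) = Rational(-15055, 12612)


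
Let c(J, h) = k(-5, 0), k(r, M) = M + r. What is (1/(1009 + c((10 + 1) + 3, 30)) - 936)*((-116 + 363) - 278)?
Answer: 29132033/1004 ≈ 29016.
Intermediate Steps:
c(J, h) = -5 (c(J, h) = 0 - 5 = -5)
(1/(1009 + c((10 + 1) + 3, 30)) - 936)*((-116 + 363) - 278) = (1/(1009 - 5) - 936)*((-116 + 363) - 278) = (1/1004 - 936)*(247 - 278) = (1/1004 - 936)*(-31) = -939743/1004*(-31) = 29132033/1004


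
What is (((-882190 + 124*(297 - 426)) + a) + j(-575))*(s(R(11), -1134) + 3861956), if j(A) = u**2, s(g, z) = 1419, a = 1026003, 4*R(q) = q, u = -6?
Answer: 493944083875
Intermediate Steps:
R(q) = q/4
j(A) = 36 (j(A) = (-6)**2 = 36)
(((-882190 + 124*(297 - 426)) + a) + j(-575))*(s(R(11), -1134) + 3861956) = (((-882190 + 124*(297 - 426)) + 1026003) + 36)*(1419 + 3861956) = (((-882190 + 124*(-129)) + 1026003) + 36)*3863375 = (((-882190 - 15996) + 1026003) + 36)*3863375 = ((-898186 + 1026003) + 36)*3863375 = (127817 + 36)*3863375 = 127853*3863375 = 493944083875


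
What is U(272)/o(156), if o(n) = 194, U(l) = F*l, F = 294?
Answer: 39984/97 ≈ 412.21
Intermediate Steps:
U(l) = 294*l
U(272)/o(156) = (294*272)/194 = 79968*(1/194) = 39984/97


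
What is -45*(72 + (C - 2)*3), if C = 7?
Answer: -3915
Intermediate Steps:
-45*(72 + (C - 2)*3) = -45*(72 + (7 - 2)*3) = -45*(72 + 5*3) = -45*(72 + 15) = -45*87 = -3915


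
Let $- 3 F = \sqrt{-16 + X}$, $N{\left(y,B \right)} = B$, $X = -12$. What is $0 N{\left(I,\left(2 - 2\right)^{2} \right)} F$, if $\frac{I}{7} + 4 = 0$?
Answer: $0$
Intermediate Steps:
$I = -28$ ($I = -28 + 7 \cdot 0 = -28 + 0 = -28$)
$F = - \frac{2 i \sqrt{7}}{3}$ ($F = - \frac{\sqrt{-16 - 12}}{3} = - \frac{\sqrt{-28}}{3} = - \frac{2 i \sqrt{7}}{3} \approx - 1.7638 i$)
$0 N{\left(I,\left(2 - 2\right)^{2} \right)} F = 0 \left(2 - 2\right)^{2} \left(- \frac{2 i \sqrt{7}}{3}\right) = 0 \cdot 0^{2} \left(- \frac{2 i \sqrt{7}}{3}\right) = 0 \cdot 0 \left(- \frac{2 i \sqrt{7}}{3}\right) = 0 \left(- \frac{2 i \sqrt{7}}{3}\right) = 0$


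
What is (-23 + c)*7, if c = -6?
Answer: -203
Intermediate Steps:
(-23 + c)*7 = (-23 - 6)*7 = -29*7 = -203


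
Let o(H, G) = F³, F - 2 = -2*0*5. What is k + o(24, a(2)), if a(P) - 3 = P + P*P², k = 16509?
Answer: 16517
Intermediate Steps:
F = 2 (F = 2 - 2*0*5 = 2 + 0*5 = 2 + 0 = 2)
a(P) = 3 + P + P³ (a(P) = 3 + (P + P*P²) = 3 + (P + P³) = 3 + P + P³)
o(H, G) = 8 (o(H, G) = 2³ = 8)
k + o(24, a(2)) = 16509 + 8 = 16517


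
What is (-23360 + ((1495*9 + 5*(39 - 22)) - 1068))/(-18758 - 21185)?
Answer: 10888/39943 ≈ 0.27259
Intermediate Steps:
(-23360 + ((1495*9 + 5*(39 - 22)) - 1068))/(-18758 - 21185) = (-23360 + ((13455 + 5*17) - 1068))/(-39943) = (-23360 + ((13455 + 85) - 1068))*(-1/39943) = (-23360 + (13540 - 1068))*(-1/39943) = (-23360 + 12472)*(-1/39943) = -10888*(-1/39943) = 10888/39943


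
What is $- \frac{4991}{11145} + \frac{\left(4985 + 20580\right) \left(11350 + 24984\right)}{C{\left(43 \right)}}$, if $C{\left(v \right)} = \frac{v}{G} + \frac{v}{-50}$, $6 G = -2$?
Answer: $- \frac{517617693554063}{72364485} \approx -7.1529 \cdot 10^{6}$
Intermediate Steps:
$G = - \frac{1}{3}$ ($G = \frac{1}{6} \left(-2\right) = - \frac{1}{3} \approx -0.33333$)
$C{\left(v \right)} = - \frac{151 v}{50}$ ($C{\left(v \right)} = \frac{v}{- \frac{1}{3}} + \frac{v}{-50} = v \left(-3\right) + v \left(- \frac{1}{50}\right) = - 3 v - \frac{v}{50} = - \frac{151 v}{50}$)
$- \frac{4991}{11145} + \frac{\left(4985 + 20580\right) \left(11350 + 24984\right)}{C{\left(43 \right)}} = - \frac{4991}{11145} + \frac{\left(4985 + 20580\right) \left(11350 + 24984\right)}{\left(- \frac{151}{50}\right) 43} = \left(-4991\right) \frac{1}{11145} + \frac{25565 \cdot 36334}{- \frac{6493}{50}} = - \frac{4991}{11145} + 928878710 \left(- \frac{50}{6493}\right) = - \frac{4991}{11145} - \frac{46443935500}{6493} = - \frac{517617693554063}{72364485}$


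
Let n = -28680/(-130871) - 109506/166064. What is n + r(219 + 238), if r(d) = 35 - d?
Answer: -4590439150087/10866480872 ≈ -422.44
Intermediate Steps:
n = -4784222103/10866480872 (n = -28680*(-1/130871) - 109506*1/166064 = 28680/130871 - 54753/83032 = -4784222103/10866480872 ≈ -0.44027)
n + r(219 + 238) = -4784222103/10866480872 + (35 - (219 + 238)) = -4784222103/10866480872 + (35 - 1*457) = -4784222103/10866480872 + (35 - 457) = -4784222103/10866480872 - 422 = -4590439150087/10866480872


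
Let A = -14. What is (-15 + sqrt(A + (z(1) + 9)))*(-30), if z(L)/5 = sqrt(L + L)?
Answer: 450 - 30*sqrt(-5 + 5*sqrt(2)) ≈ 406.83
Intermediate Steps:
z(L) = 5*sqrt(2)*sqrt(L) (z(L) = 5*sqrt(L + L) = 5*sqrt(2*L) = 5*(sqrt(2)*sqrt(L)) = 5*sqrt(2)*sqrt(L))
(-15 + sqrt(A + (z(1) + 9)))*(-30) = (-15 + sqrt(-14 + (5*sqrt(2)*sqrt(1) + 9)))*(-30) = (-15 + sqrt(-14 + (5*sqrt(2)*1 + 9)))*(-30) = (-15 + sqrt(-14 + (5*sqrt(2) + 9)))*(-30) = (-15 + sqrt(-14 + (9 + 5*sqrt(2))))*(-30) = (-15 + sqrt(-5 + 5*sqrt(2)))*(-30) = 450 - 30*sqrt(-5 + 5*sqrt(2))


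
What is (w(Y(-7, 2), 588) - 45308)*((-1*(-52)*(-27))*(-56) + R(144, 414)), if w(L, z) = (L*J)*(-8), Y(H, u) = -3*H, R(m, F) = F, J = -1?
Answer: -3567775320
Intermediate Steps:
w(L, z) = 8*L (w(L, z) = (L*(-1))*(-8) = -L*(-8) = 8*L)
(w(Y(-7, 2), 588) - 45308)*((-1*(-52)*(-27))*(-56) + R(144, 414)) = (8*(-3*(-7)) - 45308)*((-1*(-52)*(-27))*(-56) + 414) = (8*21 - 45308)*((52*(-27))*(-56) + 414) = (168 - 45308)*(-1404*(-56) + 414) = -45140*(78624 + 414) = -45140*79038 = -3567775320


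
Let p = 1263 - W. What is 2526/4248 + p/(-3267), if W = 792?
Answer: 115771/257004 ≈ 0.45046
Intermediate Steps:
p = 471 (p = 1263 - 1*792 = 1263 - 792 = 471)
2526/4248 + p/(-3267) = 2526/4248 + 471/(-3267) = 2526*(1/4248) + 471*(-1/3267) = 421/708 - 157/1089 = 115771/257004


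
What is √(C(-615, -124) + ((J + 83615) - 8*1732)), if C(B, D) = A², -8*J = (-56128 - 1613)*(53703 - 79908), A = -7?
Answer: I*√3025088882/4 ≈ 13750.0*I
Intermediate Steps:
J = -1513102905/8 (J = -(-56128 - 1613)*(53703 - 79908)/8 = -(-57741)*(-26205)/8 = -⅛*1513102905 = -1513102905/8 ≈ -1.8914e+8)
C(B, D) = 49 (C(B, D) = (-7)² = 49)
√(C(-615, -124) + ((J + 83615) - 8*1732)) = √(49 + ((-1513102905/8 + 83615) - 8*1732)) = √(49 + (-1512433985/8 - 13856)) = √(49 - 1512544833/8) = √(-1512544441/8) = I*√3025088882/4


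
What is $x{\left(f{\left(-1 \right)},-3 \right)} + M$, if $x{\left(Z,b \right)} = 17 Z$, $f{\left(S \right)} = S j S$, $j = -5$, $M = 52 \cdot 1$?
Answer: $-33$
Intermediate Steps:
$M = 52$
$f{\left(S \right)} = - 5 S^{2}$ ($f{\left(S \right)} = S \left(-5\right) S = - 5 S S = - 5 S^{2}$)
$x{\left(f{\left(-1 \right)},-3 \right)} + M = 17 \left(- 5 \left(-1\right)^{2}\right) + 52 = 17 \left(\left(-5\right) 1\right) + 52 = 17 \left(-5\right) + 52 = -85 + 52 = -33$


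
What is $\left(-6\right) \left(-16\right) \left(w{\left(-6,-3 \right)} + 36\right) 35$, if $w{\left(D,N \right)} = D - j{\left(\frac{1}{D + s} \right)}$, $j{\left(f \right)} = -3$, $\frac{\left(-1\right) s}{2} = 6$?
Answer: $110880$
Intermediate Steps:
$s = -12$ ($s = \left(-2\right) 6 = -12$)
$w{\left(D,N \right)} = 3 + D$ ($w{\left(D,N \right)} = D - -3 = D + 3 = 3 + D$)
$\left(-6\right) \left(-16\right) \left(w{\left(-6,-3 \right)} + 36\right) 35 = \left(-6\right) \left(-16\right) \left(\left(3 - 6\right) + 36\right) 35 = 96 \left(-3 + 36\right) 35 = 96 \cdot 33 \cdot 35 = 96 \cdot 1155 = 110880$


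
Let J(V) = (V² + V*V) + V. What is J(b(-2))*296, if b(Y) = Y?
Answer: 1776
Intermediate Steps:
J(V) = V + 2*V² (J(V) = (V² + V²) + V = 2*V² + V = V + 2*V²)
J(b(-2))*296 = -2*(1 + 2*(-2))*296 = -2*(1 - 4)*296 = -2*(-3)*296 = 6*296 = 1776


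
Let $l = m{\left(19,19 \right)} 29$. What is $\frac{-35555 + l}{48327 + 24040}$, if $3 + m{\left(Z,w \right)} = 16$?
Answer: $- \frac{35178}{72367} \approx -0.48611$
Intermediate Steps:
$m{\left(Z,w \right)} = 13$ ($m{\left(Z,w \right)} = -3 + 16 = 13$)
$l = 377$ ($l = 13 \cdot 29 = 377$)
$\frac{-35555 + l}{48327 + 24040} = \frac{-35555 + 377}{48327 + 24040} = - \frac{35178}{72367}$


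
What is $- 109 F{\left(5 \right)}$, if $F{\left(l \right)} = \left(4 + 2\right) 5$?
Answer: $-3270$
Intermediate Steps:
$F{\left(l \right)} = 30$ ($F{\left(l \right)} = 6 \cdot 5 = 30$)
$- 109 F{\left(5 \right)} = \left(-109\right) 30 = -3270$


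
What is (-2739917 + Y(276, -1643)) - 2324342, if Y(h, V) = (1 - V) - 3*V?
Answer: -5057686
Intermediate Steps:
Y(h, V) = 1 - 4*V
(-2739917 + Y(276, -1643)) - 2324342 = (-2739917 + (1 - 4*(-1643))) - 2324342 = (-2739917 + (1 + 6572)) - 2324342 = (-2739917 + 6573) - 2324342 = -2733344 - 2324342 = -5057686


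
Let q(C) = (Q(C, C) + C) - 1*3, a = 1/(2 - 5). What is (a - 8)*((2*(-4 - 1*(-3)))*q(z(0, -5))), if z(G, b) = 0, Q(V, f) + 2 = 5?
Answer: 0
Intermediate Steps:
Q(V, f) = 3 (Q(V, f) = -2 + 5 = 3)
a = -1/3 (a = 1/(-3) = -1/3 ≈ -0.33333)
q(C) = C (q(C) = (3 + C) - 1*3 = (3 + C) - 3 = C)
(a - 8)*((2*(-4 - 1*(-3)))*q(z(0, -5))) = (-1/3 - 8)*((2*(-4 - 1*(-3)))*0) = -25*2*(-4 + 3)*0/3 = -25*2*(-1)*0/3 = -(-50)*0/3 = -25/3*0 = 0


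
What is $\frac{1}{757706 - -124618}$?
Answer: $\frac{1}{882324} \approx 1.1334 \cdot 10^{-6}$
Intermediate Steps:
$\frac{1}{757706 - -124618} = \frac{1}{757706 + \left(-208073 + 332691\right)} = \frac{1}{757706 + 124618} = \frac{1}{882324}$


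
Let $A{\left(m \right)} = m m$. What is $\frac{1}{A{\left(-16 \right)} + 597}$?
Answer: $\frac{1}{853} \approx 0.0011723$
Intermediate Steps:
$A{\left(m \right)} = m^{2}$
$\frac{1}{A{\left(-16 \right)} + 597} = \frac{1}{\left(-16\right)^{2} + 597} = \frac{1}{256 + 597} = \frac{1}{853}$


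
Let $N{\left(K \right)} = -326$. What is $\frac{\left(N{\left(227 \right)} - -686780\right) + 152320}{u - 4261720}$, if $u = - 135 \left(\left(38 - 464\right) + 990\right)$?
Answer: $- \frac{419387}{2168930} \approx -0.19336$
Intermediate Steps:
$u = -76140$ ($u = - 135 \left(-426 + 990\right) = \left(-135\right) 564 = -76140$)
$\frac{\left(N{\left(227 \right)} - -686780\right) + 152320}{u - 4261720} = \frac{\left(-326 - -686780\right) + 152320}{-76140 - 4261720} = \frac{\left(-326 + 686780\right) + 152320}{-4337860} = \left(686454 + 152320\right) \left(- \frac{1}{4337860}\right) = 838774 \left(- \frac{1}{4337860}\right) = - \frac{419387}{2168930}$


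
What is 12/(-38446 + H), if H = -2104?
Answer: -6/20275 ≈ -0.00029593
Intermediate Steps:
12/(-38446 + H) = 12/(-38446 - 2104) = 12/(-40550) = 12*(-1/40550) = -6/20275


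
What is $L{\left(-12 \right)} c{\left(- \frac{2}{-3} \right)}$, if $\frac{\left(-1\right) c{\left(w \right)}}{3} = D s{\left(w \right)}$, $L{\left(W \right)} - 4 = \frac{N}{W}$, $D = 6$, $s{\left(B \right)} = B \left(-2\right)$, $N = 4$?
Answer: $88$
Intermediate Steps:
$s{\left(B \right)} = - 2 B$
$L{\left(W \right)} = 4 + \frac{4}{W}$
$c{\left(w \right)} = 36 w$ ($c{\left(w \right)} = - 3 \cdot 6 \left(- 2 w\right) = - 3 \left(- 12 w\right) = 36 w$)
$L{\left(-12 \right)} c{\left(- \frac{2}{-3} \right)} = \left(4 + \frac{4}{-12}\right) 36 \left(- \frac{2}{-3}\right) = \left(4 + 4 \left(- \frac{1}{12}\right)\right) 36 \left(\left(-2\right) \left(- \frac{1}{3}\right)\right) = \left(4 - \frac{1}{3}\right) 36 \cdot \frac{2}{3} = \frac{11}{3} \cdot 24 = 88$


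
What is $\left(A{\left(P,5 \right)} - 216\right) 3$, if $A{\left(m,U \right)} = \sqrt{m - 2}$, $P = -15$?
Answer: $-648 + 3 i \sqrt{17} \approx -648.0 + 12.369 i$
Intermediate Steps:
$A{\left(m,U \right)} = \sqrt{-2 + m}$
$\left(A{\left(P,5 \right)} - 216\right) 3 = \left(\sqrt{-2 - 15} - 216\right) 3 = \left(\sqrt{-17} - 216\right) 3 = \left(i \sqrt{17} - 216\right) 3 = \left(-216 + i \sqrt{17}\right) 3 = -648 + 3 i \sqrt{17}$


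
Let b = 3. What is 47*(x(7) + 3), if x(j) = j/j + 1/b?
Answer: 611/3 ≈ 203.67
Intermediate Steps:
x(j) = 4/3 (x(j) = j/j + 1/3 = 1 + 1*(1/3) = 1 + 1/3 = 4/3)
47*(x(7) + 3) = 47*(4/3 + 3) = 47*(13/3) = 611/3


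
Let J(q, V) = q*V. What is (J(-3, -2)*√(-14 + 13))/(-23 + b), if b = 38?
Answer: 2*I/5 ≈ 0.4*I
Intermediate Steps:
J(q, V) = V*q
(J(-3, -2)*√(-14 + 13))/(-23 + b) = ((-2*(-3))*√(-14 + 13))/(-23 + 38) = (6*√(-1))/15 = (6*I)*(1/15) = 2*I/5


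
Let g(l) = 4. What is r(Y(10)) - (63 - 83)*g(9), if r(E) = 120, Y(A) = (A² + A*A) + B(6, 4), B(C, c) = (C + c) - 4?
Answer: 200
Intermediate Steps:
B(C, c) = -4 + C + c
Y(A) = 6 + 2*A² (Y(A) = (A² + A*A) + (-4 + 6 + 4) = (A² + A²) + 6 = 2*A² + 6 = 6 + 2*A²)
r(Y(10)) - (63 - 83)*g(9) = 120 - (63 - 83)*4 = 120 - (-20)*4 = 120 - 1*(-80) = 120 + 80 = 200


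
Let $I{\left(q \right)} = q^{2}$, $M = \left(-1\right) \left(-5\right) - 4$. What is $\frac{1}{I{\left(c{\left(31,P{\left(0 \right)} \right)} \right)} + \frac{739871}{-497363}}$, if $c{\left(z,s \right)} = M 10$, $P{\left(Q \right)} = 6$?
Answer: $\frac{497363}{48996429} \approx 0.010151$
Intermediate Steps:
$M = 1$ ($M = 5 - 4 = 1$)
$c{\left(z,s \right)} = 10$ ($c{\left(z,s \right)} = 1 \cdot 10 = 10$)
$\frac{1}{I{\left(c{\left(31,P{\left(0 \right)} \right)} \right)} + \frac{739871}{-497363}} = \frac{1}{10^{2} + \frac{739871}{-497363}} = \frac{1}{100 + 739871 \left(- \frac{1}{497363}\right)} = \frac{1}{100 - \frac{739871}{497363}} = \frac{1}{\frac{48996429}{497363}} = \frac{497363}{48996429}$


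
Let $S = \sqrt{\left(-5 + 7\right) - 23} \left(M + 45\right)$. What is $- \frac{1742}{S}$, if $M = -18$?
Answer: $\frac{1742 i \sqrt{21}}{567} \approx 14.079 i$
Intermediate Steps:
$S = 27 i \sqrt{21}$ ($S = \sqrt{\left(-5 + 7\right) - 23} \left(-18 + 45\right) = \sqrt{2 - 23} \cdot 27 = \sqrt{-21} \cdot 27 = i \sqrt{21} \cdot 27 = 27 i \sqrt{21} \approx 123.73 i$)
$- \frac{1742}{S} = - \frac{1742}{27 i \sqrt{21}} = - 1742 \left(- \frac{i \sqrt{21}}{567}\right) = \frac{1742 i \sqrt{21}}{567}$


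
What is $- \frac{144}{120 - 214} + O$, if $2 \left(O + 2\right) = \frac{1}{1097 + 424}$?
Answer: $- \frac{66877}{142974} \approx -0.46776$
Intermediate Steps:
$O = - \frac{6083}{3042}$ ($O = -2 + \frac{1}{2 \left(1097 + 424\right)} = -2 + \frac{1}{2 \cdot 1521} = -2 + \frac{1}{2} \cdot \frac{1}{1521} = -2 + \frac{1}{3042} = - \frac{6083}{3042} \approx -1.9997$)
$- \frac{144}{120 - 214} + O = - \frac{144}{120 - 214} - \frac{6083}{3042} = - \frac{144}{-94} - \frac{6083}{3042} = \left(-144\right) \left(- \frac{1}{94}\right) - \frac{6083}{3042} = \frac{72}{47} - \frac{6083}{3042} = - \frac{66877}{142974}$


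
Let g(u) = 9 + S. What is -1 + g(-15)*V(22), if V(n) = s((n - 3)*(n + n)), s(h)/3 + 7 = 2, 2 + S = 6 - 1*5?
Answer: -121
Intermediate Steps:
S = -1 (S = -2 + (6 - 1*5) = -2 + (6 - 5) = -2 + 1 = -1)
g(u) = 8 (g(u) = 9 - 1 = 8)
s(h) = -15 (s(h) = -21 + 3*2 = -21 + 6 = -15)
V(n) = -15
-1 + g(-15)*V(22) = -1 + 8*(-15) = -1 - 120 = -121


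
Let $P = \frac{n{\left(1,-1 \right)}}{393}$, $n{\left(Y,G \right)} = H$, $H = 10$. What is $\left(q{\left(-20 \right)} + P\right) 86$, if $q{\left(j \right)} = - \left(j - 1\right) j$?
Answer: $- \frac{14194300}{393} \approx -36118.0$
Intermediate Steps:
$n{\left(Y,G \right)} = 10$
$P = \frac{10}{393} \approx 0.025445$
$q{\left(j \right)} = - j \left(-1 + j\right)$ ($q{\left(j \right)} = - \left(-1 + j\right) j = - j \left(-1 + j\right)$)
$\left(q{\left(-20 \right)} + P\right) 86 = \left(- 20 \left(1 - -20\right) + \frac{10}{393}\right) 86 = \left(- 20 \left(1 + 20\right) + \frac{10}{393}\right) 86 = \left(\left(-20\right) 21 + \frac{10}{393}\right) 86 = \left(-420 + \frac{10}{393}\right) 86 = \left(- \frac{165050}{393}\right) 86 = - \frac{14194300}{393}$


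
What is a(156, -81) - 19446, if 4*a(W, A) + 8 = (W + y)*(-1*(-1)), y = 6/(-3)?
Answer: -38819/2 ≈ -19410.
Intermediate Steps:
y = -2 (y = 6*(-⅓) = -2)
a(W, A) = -5/2 + W/4 (a(W, A) = -2 + ((W - 2)*(-1*(-1)))/4 = -2 + ((-2 + W)*1)/4 = -2 + (-2 + W)/4 = -2 + (-½ + W/4) = -5/2 + W/4)
a(156, -81) - 19446 = (-5/2 + (¼)*156) - 19446 = (-5/2 + 39) - 19446 = 73/2 - 19446 = -38819/2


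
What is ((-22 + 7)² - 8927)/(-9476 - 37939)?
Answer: 8702/47415 ≈ 0.18353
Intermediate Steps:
((-22 + 7)² - 8927)/(-9476 - 37939) = ((-15)² - 8927)/(-47415) = (225 - 8927)*(-1/47415) = -8702*(-1/47415) = 8702/47415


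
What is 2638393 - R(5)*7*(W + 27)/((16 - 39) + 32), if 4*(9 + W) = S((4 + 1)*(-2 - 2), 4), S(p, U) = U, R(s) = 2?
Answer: 23745271/9 ≈ 2.6384e+6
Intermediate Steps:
W = -8 (W = -9 + (1/4)*4 = -9 + 1 = -8)
2638393 - R(5)*7*(W + 27)/((16 - 39) + 32) = 2638393 - 2*7*(-8 + 27)/((16 - 39) + 32) = 2638393 - 14*19/(-23 + 32) = 2638393 - 14*19/9 = 2638393 - 1*266/9 = 2638393 - 266/9 = 23745271/9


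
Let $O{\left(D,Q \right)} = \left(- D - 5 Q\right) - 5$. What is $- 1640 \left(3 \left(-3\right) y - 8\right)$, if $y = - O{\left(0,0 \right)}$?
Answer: $86920$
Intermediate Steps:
$O{\left(D,Q \right)} = -5 - D - 5 Q$
$y = 5$ ($y = - (-5 - 0 - 0) = - (-5 + 0 + 0) = \left(-1\right) \left(-5\right) = 5$)
$- 1640 \left(3 \left(-3\right) y - 8\right) = - 1640 \left(3 \left(-3\right) 5 - 8\right) = - 1640 \left(\left(-9\right) 5 - 8\right) = - 1640 \left(-45 - 8\right) = \left(-1640\right) \left(-53\right) = 86920$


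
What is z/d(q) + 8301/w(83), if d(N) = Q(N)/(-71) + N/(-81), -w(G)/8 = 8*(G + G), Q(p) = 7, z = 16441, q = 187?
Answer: -251159349057/36769664 ≈ -6830.6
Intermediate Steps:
w(G) = -128*G (w(G) = -64*(G + G) = -64*2*G = -128*G)
d(N) = -7/71 - N/81 (d(N) = 7/(-71) + N/(-81) = 7*(-1/71) + N*(-1/81) = -7/71 - N/81)
z/d(q) + 8301/w(83) = 16441/(-7/71 - 1/81*187) + 8301/((-128*83)) = 16441/(-7/71 - 187/81) + 8301/(-10624) = 16441/(-13844/5751) + 8301*(-1/10624) = 16441*(-5751/13844) - 8301/10624 = -94552191/13844 - 8301/10624 = -251159349057/36769664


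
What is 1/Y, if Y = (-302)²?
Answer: 1/91204 ≈ 1.0964e-5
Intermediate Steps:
Y = 91204
1/Y = 1/91204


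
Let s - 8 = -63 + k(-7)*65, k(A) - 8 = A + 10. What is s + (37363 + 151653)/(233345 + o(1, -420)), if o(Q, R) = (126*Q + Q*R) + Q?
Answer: 38500834/58263 ≈ 660.81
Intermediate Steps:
o(Q, R) = 127*Q + Q*R
k(A) = 18 + A (k(A) = 8 + (A + 10) = 8 + (10 + A) = 18 + A)
s = 660 (s = 8 + (-63 + (18 - 7)*65) = 8 + (-63 + 11*65) = 8 + (-63 + 715) = 8 + 652 = 660)
s + (37363 + 151653)/(233345 + o(1, -420)) = 660 + (37363 + 151653)/(233345 + 1*(127 - 420)) = 660 + 189016/(233345 + 1*(-293)) = 660 + 189016/(233345 - 293) = 660 + 189016/233052 = 660 + 189016*(1/233052) = 660 + 47254/58263 = 38500834/58263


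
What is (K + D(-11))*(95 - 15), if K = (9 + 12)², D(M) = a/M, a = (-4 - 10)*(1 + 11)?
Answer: 401520/11 ≈ 36502.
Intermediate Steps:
a = -168 (a = -14*12 = -168)
D(M) = -168/M
K = 441 (K = 21² = 441)
(K + D(-11))*(95 - 15) = (441 - 168/(-11))*(95 - 15) = (441 - 168*(-1/11))*80 = (441 + 168/11)*80 = (5019/11)*80 = 401520/11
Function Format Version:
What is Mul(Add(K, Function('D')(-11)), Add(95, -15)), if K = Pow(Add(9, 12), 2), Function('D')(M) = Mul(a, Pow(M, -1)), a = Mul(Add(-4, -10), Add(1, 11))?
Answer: Rational(401520, 11) ≈ 36502.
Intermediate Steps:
a = -168 (a = Mul(-14, 12) = -168)
Function('D')(M) = Mul(-168, Pow(M, -1))
K = 441 (K = Pow(21, 2) = 441)
Mul(Add(K, Function('D')(-11)), Add(95, -15)) = Mul(Add(441, Mul(-168, Pow(-11, -1))), Add(95, -15)) = Mul(Add(441, Mul(-168, Rational(-1, 11))), 80) = Mul(Add(441, Rational(168, 11)), 80) = Mul(Rational(5019, 11), 80) = Rational(401520, 11)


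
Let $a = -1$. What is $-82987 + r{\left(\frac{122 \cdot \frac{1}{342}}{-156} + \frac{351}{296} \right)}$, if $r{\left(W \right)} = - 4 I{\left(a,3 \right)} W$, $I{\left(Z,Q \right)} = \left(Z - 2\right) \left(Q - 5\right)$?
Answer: $- \frac{6828100042}{82251} \approx -83015.0$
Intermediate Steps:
$I{\left(Z,Q \right)} = \left(-5 + Q\right) \left(-2 + Z\right)$ ($I{\left(Z,Q \right)} = \left(-2 + Z\right) \left(-5 + Q\right) = \left(-5 + Q\right) \left(-2 + Z\right)$)
$r{\left(W \right)} = - 24 W$ ($r{\left(W \right)} = - 4 \left(10 - -5 - 6 + 3 \left(-1\right)\right) W = - 4 \left(10 + 5 - 6 - 3\right) W = \left(-4\right) 6 W = - 24 W$)
$-82987 + r{\left(\frac{122 \cdot \frac{1}{342}}{-156} + \frac{351}{296} \right)} = -82987 - 24 \left(\frac{122 \cdot \frac{1}{342}}{-156} + \frac{351}{296}\right) = -82987 - 24 \left(122 \cdot \frac{1}{342} \left(- \frac{1}{156}\right) + 351 \cdot \frac{1}{296}\right) = -82987 - 24 \left(\frac{61}{171} \left(- \frac{1}{156}\right) + \frac{351}{296}\right) = -82987 - 24 \left(- \frac{61}{26676} + \frac{351}{296}\right) = -82987 - \frac{2336305}{82251} = - \frac{6828100042}{82251}$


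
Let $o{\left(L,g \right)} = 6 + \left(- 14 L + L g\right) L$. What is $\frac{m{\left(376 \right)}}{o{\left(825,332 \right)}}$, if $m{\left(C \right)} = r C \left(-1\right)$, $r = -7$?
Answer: $\frac{658}{54109689} \approx 1.216 \cdot 10^{-5}$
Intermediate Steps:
$o{\left(L,g \right)} = 6 + L \left(- 14 L + L g\right)$
$m{\left(C \right)} = 7 C$ ($m{\left(C \right)} = - 7 C \left(-1\right) = 7 C$)
$\frac{m{\left(376 \right)}}{o{\left(825,332 \right)}} = \frac{7 \cdot 376}{6 - 14 \cdot 825^{2} + 332 \cdot 825^{2}} = \frac{2632}{6 - 9528750 + 332 \cdot 680625} = \frac{2632}{6 - 9528750 + 225967500} = \frac{2632}{216438756} = 2632 \cdot \frac{1}{216438756} = \frac{658}{54109689}$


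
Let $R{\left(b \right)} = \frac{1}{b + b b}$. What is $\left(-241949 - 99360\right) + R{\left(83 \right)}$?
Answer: $- \frac{2379606347}{6972} \approx -3.4131 \cdot 10^{5}$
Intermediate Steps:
$R{\left(b \right)} = \frac{1}{b + b^{2}}$
$\left(-241949 - 99360\right) + R{\left(83 \right)} = \left(-241949 - 99360\right) + \frac{1}{83 \left(1 + 83\right)} = \left(-241949 - 99360\right) + \frac{1}{83 \cdot 84} = -341309 + \frac{1}{83} \cdot \frac{1}{84} = -341309 + \frac{1}{6972} = - \frac{2379606347}{6972}$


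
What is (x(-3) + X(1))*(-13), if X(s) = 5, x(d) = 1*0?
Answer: -65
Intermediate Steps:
x(d) = 0
(x(-3) + X(1))*(-13) = (0 + 5)*(-13) = 5*(-13) = -65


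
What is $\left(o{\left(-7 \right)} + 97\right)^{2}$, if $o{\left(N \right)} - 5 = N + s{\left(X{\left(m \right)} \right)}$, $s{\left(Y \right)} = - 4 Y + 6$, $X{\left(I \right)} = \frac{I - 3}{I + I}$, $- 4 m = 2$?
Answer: $7569$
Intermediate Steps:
$m = - \frac{1}{2}$ ($m = \left(- \frac{1}{4}\right) 2 = - \frac{1}{2} \approx -0.5$)
$X{\left(I \right)} = \frac{-3 + I}{2 I}$
$s{\left(Y \right)} = 6 - 4 Y$
$o{\left(N \right)} = -3 + N$ ($o{\left(N \right)} = 5 + \left(N + \left(6 - 4 \frac{-3 - \frac{1}{2}}{2 \left(- \frac{1}{2}\right)}\right)\right) = 5 + \left(N + \left(6 - 4 \cdot \frac{1}{2} \left(-2\right) \left(- \frac{7}{2}\right)\right)\right) = 5 + \left(N + \left(6 - 14\right)\right) = 5 + \left(N - 8\right) = 5 + \left(-8 + N\right) = -3 + N$)
$\left(o{\left(-7 \right)} + 97\right)^{2} = \left(\left(-3 - 7\right) + 97\right)^{2} = \left(-10 + 97\right)^{2} = 87^{2} = 7569$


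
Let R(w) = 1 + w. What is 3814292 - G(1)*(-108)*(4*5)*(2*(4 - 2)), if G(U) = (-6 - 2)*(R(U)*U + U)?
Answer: 3606932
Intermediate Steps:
G(U) = -8*U - 8*U*(1 + U) (G(U) = (-6 - 2)*((1 + U)*U + U) = -8*(U*(1 + U) + U) = -8*(U + U*(1 + U)) = -8*U - 8*U*(1 + U))
3814292 - G(1)*(-108)*(4*5)*(2*(4 - 2)) = 3814292 - -8*1*(2 + 1)*(-108)*(4*5)*(2*(4 - 2)) = 3814292 - -8*1*3*(-108)*20*(2*2) = 3814292 - (-24*(-108))*20*4 = 3814292 - 2592*80 = 3814292 - 1*207360 = 3814292 - 207360 = 3606932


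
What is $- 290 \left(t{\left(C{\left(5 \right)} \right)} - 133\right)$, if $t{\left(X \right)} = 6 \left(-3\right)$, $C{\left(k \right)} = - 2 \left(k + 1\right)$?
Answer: $43790$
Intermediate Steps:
$C{\left(k \right)} = -2 - 2 k$ ($C{\left(k \right)} = - 2 \left(1 + k\right) = -2 - 2 k$)
$t{\left(X \right)} = -18$
$- 290 \left(t{\left(C{\left(5 \right)} \right)} - 133\right) = - 290 \left(-18 - 133\right) = \left(-290\right) \left(-151\right) = 43790$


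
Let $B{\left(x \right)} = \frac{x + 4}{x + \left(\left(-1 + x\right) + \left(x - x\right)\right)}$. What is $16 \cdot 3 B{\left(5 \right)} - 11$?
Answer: $37$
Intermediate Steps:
$B{\left(x \right)} = \frac{4 + x}{-1 + 2 x}$ ($B{\left(x \right)} = \frac{4 + x}{x + \left(\left(-1 + x\right) + 0\right)} = \frac{4 + x}{x + \left(-1 + x\right)} = \frac{4 + x}{-1 + 2 x}$)
$16 \cdot 3 B{\left(5 \right)} - 11 = 16 \cdot 3 \frac{4 + 5}{-1 + 2 \cdot 5} - 11 = 16 \cdot 3 \frac{1}{-1 + 10} \cdot 9 - 11 = 16 \cdot 3 \cdot \frac{1}{9} \cdot 9 - 11 = 16 \cdot 3 \cdot 1 - 11 = 16 \cdot 3 - 11 = 48 - 11 = 37$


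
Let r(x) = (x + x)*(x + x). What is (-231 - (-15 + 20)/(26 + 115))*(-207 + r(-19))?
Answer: -40296512/141 ≈ -2.8579e+5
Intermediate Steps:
r(x) = 4*x² (r(x) = (2*x)*(2*x) = 4*x²)
(-231 - (-15 + 20)/(26 + 115))*(-207 + r(-19)) = (-231 - (-15 + 20)/(26 + 115))*(-207 + 4*(-19)²) = (-231 - 5/141)*(-207 + 4*361) = (-231 - 5/141)*(-207 + 1444) = (-231 - 1*5/141)*1237 = (-231 - 5/141)*1237 = -32576/141*1237 = -40296512/141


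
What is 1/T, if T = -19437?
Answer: -1/19437 ≈ -5.1448e-5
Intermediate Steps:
1/T = 1/(-19437) = -1/19437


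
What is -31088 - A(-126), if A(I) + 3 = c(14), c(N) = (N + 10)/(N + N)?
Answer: -217601/7 ≈ -31086.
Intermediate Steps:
c(N) = (10 + N)/(2*N) (c(N) = (10 + N)/((2*N)) = (10 + N)*(1/(2*N)) = (10 + N)/(2*N))
A(I) = -15/7 (A(I) = -3 + (½)*(10 + 14)/14 = -3 + (½)*(1/14)*24 = -3 + 6/7 = -15/7)
-31088 - A(-126) = -31088 - 1*(-15/7) = -31088 + 15/7 = -217601/7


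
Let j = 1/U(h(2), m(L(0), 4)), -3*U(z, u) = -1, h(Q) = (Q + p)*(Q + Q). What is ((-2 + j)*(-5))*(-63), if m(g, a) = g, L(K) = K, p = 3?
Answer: 315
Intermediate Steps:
h(Q) = 2*Q*(3 + Q) (h(Q) = (Q + 3)*(Q + Q) = (3 + Q)*(2*Q) = 2*Q*(3 + Q))
U(z, u) = 1/3 (U(z, u) = -1/3*(-1) = 1/3)
j = 3 (j = 1/(1/3) = 3)
((-2 + j)*(-5))*(-63) = ((-2 + 3)*(-5))*(-63) = (1*(-5))*(-63) = -5*(-63) = 315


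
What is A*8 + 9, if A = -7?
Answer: -47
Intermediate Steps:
A*8 + 9 = -7*8 + 9 = -56 + 9 = -47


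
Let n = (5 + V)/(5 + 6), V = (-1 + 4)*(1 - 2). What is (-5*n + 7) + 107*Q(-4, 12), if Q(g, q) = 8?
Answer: 9483/11 ≈ 862.09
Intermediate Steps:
V = -3 (V = 3*(-1) = -3)
n = 2/11 (n = (5 - 3)/(5 + 6) = 2/11 ≈ 0.18182)
(-5*n + 7) + 107*Q(-4, 12) = (-5*2/11 + 7) + 107*8 = (-10/11 + 7) + 856 = 67/11 + 856 = 9483/11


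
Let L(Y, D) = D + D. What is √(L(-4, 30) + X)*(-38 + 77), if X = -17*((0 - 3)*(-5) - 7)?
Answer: 78*I*√19 ≈ 339.99*I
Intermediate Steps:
L(Y, D) = 2*D
X = -136 (X = -17*(-3*(-5) - 7) = -17*(15 - 7) = -17*8 = -136)
√(L(-4, 30) + X)*(-38 + 77) = √(2*30 - 136)*(-38 + 77) = √(60 - 136)*39 = √(-76)*39 = (2*I*√19)*39 = 78*I*√19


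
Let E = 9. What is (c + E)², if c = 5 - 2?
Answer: 144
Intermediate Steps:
c = 3
(c + E)² = (3 + 9)² = 12² = 144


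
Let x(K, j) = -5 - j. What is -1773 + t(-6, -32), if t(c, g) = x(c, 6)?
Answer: -1784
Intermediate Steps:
t(c, g) = -11 (t(c, g) = -5 - 1*6 = -5 - 6 = -11)
-1773 + t(-6, -32) = -1773 - 11 = -1784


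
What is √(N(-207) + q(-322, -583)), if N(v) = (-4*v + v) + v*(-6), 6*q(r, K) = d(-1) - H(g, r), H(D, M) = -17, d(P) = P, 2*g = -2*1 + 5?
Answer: √16791/3 ≈ 43.193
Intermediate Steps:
g = 3/2 (g = (-2*1 + 5)/2 = (-2 + 5)/2 = (½)*3 = 3/2 ≈ 1.5000)
q(r, K) = 8/3 (q(r, K) = (-1 - 1*(-17))/6 = (-1 + 17)/6 = (⅙)*16 = 8/3)
N(v) = -9*v (N(v) = -3*v - 6*v = -9*v)
√(N(-207) + q(-322, -583)) = √(-9*(-207) + 8/3) = √(1863 + 8/3) = √(5597/3) = √16791/3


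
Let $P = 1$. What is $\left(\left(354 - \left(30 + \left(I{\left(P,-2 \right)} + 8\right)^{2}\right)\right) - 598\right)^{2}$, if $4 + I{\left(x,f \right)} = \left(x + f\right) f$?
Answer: $96100$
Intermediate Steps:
$I{\left(x,f \right)} = -4 + f \left(f + x\right)$ ($I{\left(x,f \right)} = -4 + \left(x + f\right) f = -4 + \left(f + x\right) f = -4 + f \left(f + x\right)$)
$\left(\left(354 - \left(30 + \left(I{\left(P,-2 \right)} + 8\right)^{2}\right)\right) - 598\right)^{2} = \left(\left(354 - \left(30 + \left(\left(-4 + \left(-2\right)^{2} - 2\right) + 8\right)^{2}\right)\right) - 598\right)^{2} = \left(\left(354 - \left(30 + \left(\left(-4 + 4 - 2\right) + 8\right)^{2}\right)\right) - 598\right)^{2} = \left(\left(354 - \left(30 + \left(-2 + 8\right)^{2}\right)\right) - 598\right)^{2} = \left(\left(354 - 66\right) - 598\right)^{2} = \left(288 - 598\right)^{2} = \left(-310\right)^{2} = 96100$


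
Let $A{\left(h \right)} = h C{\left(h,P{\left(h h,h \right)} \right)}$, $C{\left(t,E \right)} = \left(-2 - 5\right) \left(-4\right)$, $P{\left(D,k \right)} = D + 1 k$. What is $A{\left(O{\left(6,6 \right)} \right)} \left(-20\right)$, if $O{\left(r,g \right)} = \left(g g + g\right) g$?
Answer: $-141120$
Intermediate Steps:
$P{\left(D,k \right)} = D + k$
$O{\left(r,g \right)} = g \left(g + g^{2}\right)$ ($O{\left(r,g \right)} = \left(g^{2} + g\right) g = \left(g + g^{2}\right) g = g \left(g + g^{2}\right)$)
$C{\left(t,E \right)} = 28$ ($C{\left(t,E \right)} = \left(-7\right) \left(-4\right) = 28$)
$A{\left(h \right)} = 28 h$ ($A{\left(h \right)} = h 28 = 28 h$)
$A{\left(O{\left(6,6 \right)} \right)} \left(-20\right) = 28 \cdot 6^{2} \left(1 + 6\right) \left(-20\right) = 28 \cdot 36 \cdot 7 \left(-20\right) = 28 \cdot 252 \left(-20\right) = 7056 \left(-20\right) = -141120$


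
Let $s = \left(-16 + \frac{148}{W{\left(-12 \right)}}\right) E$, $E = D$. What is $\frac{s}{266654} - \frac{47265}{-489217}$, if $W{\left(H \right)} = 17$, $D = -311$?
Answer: $\frac{116561993329}{1108839194303} \approx 0.10512$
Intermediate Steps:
$E = -311$
$s = \frac{38564}{17}$ ($s = \left(-16 + \frac{148}{17}\right) \left(-311\right) = \left(- \frac{124}{17}\right) \left(-311\right) = \frac{38564}{17} \approx 2268.5$)
$\frac{s}{266654} - \frac{47265}{-489217} = \frac{38564}{17 \cdot 266654} - \frac{47265}{-489217} = \frac{38564}{17} \cdot \frac{1}{266654} - - \frac{47265}{489217} = \frac{19282}{2266559} + \frac{47265}{489217} = \frac{116561993329}{1108839194303}$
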